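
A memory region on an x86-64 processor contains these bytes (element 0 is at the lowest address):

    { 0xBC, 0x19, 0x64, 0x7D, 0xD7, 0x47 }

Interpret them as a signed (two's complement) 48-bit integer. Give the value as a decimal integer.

78990847252924

Little-endian: lowest address holds the least-significant byte.
Reassemble most-significant byte first: 47 D7 7D 64 19 BC → 0x47D77D6419BC.
0x47D77D6419BC = 78990847252924.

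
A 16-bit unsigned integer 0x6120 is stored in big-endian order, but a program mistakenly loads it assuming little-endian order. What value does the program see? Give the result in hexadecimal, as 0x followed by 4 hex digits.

0x2061

Stored big-endian, the bytes at ascending addresses are 61 20.
Read back as little-endian, the first byte is least significant, giving 0x2061.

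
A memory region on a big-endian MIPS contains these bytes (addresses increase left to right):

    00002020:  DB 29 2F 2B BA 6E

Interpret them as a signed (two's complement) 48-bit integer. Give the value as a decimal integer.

Big-endian: lowest address holds the most-significant byte.
The bytes are already most-significant first: 0xDB292F2BBA6E.
Top bit is set, so as a signed 48-bit value this is 0xDB292F2BBA6E − 2^48 = -40505045173650.

-40505045173650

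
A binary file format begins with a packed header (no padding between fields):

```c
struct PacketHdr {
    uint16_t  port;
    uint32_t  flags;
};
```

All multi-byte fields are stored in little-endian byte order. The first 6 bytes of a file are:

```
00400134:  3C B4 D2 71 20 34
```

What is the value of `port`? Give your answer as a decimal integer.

46140

`port` is the first field, at byte offset 0, occupying 2 bytes.
Bytes at offsets 0..1: 3C B4.
In little-endian order the low byte comes first in memory.
Reassemble most-significant byte first: B4 3C → 0xB43C.
0xB43C = 46140.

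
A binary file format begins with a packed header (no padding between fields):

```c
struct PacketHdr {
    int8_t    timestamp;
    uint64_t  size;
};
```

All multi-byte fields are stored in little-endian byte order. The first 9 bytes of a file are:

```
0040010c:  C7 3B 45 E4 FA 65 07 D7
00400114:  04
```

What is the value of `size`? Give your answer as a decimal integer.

348755630726858043

`size` follows `timestamp` (1 byte), so it starts at byte offset 1 and occupies 8 bytes.
Bytes at offsets 1..8: 3B 45 E4 FA 65 07 D7 04.
Little-endian stores the least-significant byte at the lowest address.
Reassemble most-significant byte first: 04 D7 07 65 FA E4 45 3B → 0x04D70765FAE4453B.
0x04D70765FAE4453B = 348755630726858043.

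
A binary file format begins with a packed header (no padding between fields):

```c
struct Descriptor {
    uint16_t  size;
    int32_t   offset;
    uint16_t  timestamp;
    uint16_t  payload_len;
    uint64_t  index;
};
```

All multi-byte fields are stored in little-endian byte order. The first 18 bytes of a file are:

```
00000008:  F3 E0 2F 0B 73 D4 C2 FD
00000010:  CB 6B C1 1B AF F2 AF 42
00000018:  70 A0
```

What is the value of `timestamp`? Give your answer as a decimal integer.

`timestamp` follows `size` (2 B), `offset` (4 B), so it starts at offset 2 + 4 = 6 and occupies 2 bytes.
Bytes at offsets 6..7: C2 FD.
Little-endian: lowest address holds the least-significant byte.
Reassemble most-significant byte first: FD C2 → 0xFDC2.
0xFDC2 = 64962.

64962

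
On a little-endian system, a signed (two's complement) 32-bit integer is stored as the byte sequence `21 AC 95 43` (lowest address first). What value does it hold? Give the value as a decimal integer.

Little-endian stores the least-significant byte at the lowest address.
Reassemble most-significant byte first: 43 95 AC 21 → 0x4395AC21.
0x4395AC21 = 1133882401.

1133882401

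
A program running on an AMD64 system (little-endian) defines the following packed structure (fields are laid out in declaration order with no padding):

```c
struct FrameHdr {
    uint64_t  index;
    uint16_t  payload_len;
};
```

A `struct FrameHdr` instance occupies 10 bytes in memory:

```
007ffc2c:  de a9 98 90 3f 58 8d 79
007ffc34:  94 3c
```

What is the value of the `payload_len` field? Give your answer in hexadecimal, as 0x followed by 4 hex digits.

0x3C94

`payload_len` follows `index` (8 bytes), so it starts at byte offset 8 and occupies 2 bytes.
Bytes at offsets 8..9: 94 3C.
Little-endian: lowest address holds the least-significant byte.
Reassemble most-significant byte first: 3C 94 → 0x3C94.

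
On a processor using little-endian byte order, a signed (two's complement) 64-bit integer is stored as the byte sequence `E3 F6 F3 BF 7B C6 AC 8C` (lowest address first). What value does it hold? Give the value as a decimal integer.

-8310048977601693981

Little-endian: lowest address holds the least-significant byte.
Reassemble most-significant byte first: 8C AC C6 7B BF F3 F6 E3 → 0x8CACC67BBFF3F6E3.
Top bit is set, so as a signed 64-bit value this is 0x8CACC67BBFF3F6E3 − 2^64 = -8310048977601693981.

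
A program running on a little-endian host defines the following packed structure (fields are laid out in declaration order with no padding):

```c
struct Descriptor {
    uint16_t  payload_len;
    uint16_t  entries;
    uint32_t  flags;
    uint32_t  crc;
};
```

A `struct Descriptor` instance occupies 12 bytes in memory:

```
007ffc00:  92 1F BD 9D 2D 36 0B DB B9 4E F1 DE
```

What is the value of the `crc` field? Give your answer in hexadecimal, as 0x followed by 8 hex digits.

`crc` follows `payload_len` (2 B), `entries` (2 B), `flags` (4 B), so it starts at offset 2 + 2 + 4 = 8 and occupies 4 bytes.
Bytes at offsets 8..11: B9 4E F1 DE.
In little-endian order the low byte comes first in memory.
Reassemble most-significant byte first: DE F1 4E B9 → 0xDEF14EB9.

0xDEF14EB9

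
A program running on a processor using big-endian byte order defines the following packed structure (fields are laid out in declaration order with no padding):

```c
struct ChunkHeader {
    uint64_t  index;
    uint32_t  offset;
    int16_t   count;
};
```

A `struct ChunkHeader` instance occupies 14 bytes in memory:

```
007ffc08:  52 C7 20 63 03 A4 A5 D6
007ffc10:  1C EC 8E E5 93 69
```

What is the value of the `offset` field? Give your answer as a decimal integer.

`offset` follows `index` (8 bytes), so it starts at byte offset 8 and occupies 4 bytes.
Bytes at offsets 8..11: 1C EC 8E E5.
In big-endian order the high byte comes first in memory.
The bytes are already most-significant first: 0x1CEC8EE5.
0x1CEC8EE5 = 485265125.

485265125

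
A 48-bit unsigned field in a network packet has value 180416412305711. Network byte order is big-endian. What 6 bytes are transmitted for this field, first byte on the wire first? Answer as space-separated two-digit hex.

A4 16 78 2A C9 2F

180416412305711 in hexadecimal, padded to 48 bits, is 0xA416782AC92F.
Split into bytes (most-significant first): A4 16 78 2A C9 2F.
Big-endian: lowest address holds the most-significant byte.
So the memory order matches the most-significant-first order: A4 16 78 2A C9 2F.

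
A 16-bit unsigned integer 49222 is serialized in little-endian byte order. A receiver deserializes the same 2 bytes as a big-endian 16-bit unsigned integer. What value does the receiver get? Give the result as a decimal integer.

49222 in 16-bit hexadecimal is 0xC046.
Stored little-endian, the bytes at ascending addresses are 46 C0.
Read back as big-endian, the last byte is least significant, giving 0x46C0.
0x46C0 = 18112.

18112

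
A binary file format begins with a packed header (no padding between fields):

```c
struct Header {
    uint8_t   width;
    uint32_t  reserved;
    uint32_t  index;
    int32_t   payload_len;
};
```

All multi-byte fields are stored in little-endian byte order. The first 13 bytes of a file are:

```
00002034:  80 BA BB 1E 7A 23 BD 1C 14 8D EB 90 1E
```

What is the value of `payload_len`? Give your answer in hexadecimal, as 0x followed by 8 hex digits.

`payload_len` follows `width` (1 B), `reserved` (4 B), `index` (4 B), so it starts at offset 1 + 4 + 4 = 9 and occupies 4 bytes.
Bytes at offsets 9..12: 8D EB 90 1E.
Little-endian: lowest address holds the least-significant byte.
Reassemble most-significant byte first: 1E 90 EB 8D → 0x1E90EB8D.

0x1E90EB8D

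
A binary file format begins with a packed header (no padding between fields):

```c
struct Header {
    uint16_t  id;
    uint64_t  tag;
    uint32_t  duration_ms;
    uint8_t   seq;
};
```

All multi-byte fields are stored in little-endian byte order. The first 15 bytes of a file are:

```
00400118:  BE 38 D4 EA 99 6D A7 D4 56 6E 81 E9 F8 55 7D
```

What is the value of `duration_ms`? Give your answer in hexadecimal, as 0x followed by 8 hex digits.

0x55F8E981

`duration_ms` follows `id` (2 B), `tag` (8 B), so it starts at offset 2 + 8 = 10 and occupies 4 bytes.
Bytes at offsets 10..13: 81 E9 F8 55.
Little-endian stores the least-significant byte at the lowest address.
Reassemble most-significant byte first: 55 F8 E9 81 → 0x55F8E981.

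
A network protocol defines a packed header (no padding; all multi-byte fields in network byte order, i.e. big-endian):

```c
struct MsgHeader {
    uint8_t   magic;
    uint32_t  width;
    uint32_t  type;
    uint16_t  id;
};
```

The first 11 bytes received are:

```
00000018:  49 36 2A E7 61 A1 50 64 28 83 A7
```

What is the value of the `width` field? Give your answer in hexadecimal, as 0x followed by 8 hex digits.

`width` follows `magic` (1 byte), so it starts at byte offset 1 and occupies 4 bytes.
Bytes at offsets 1..4: 36 2A E7 61.
Big-endian: lowest address holds the most-significant byte.
The bytes are already most-significant first: 0x362AE761.

0x362AE761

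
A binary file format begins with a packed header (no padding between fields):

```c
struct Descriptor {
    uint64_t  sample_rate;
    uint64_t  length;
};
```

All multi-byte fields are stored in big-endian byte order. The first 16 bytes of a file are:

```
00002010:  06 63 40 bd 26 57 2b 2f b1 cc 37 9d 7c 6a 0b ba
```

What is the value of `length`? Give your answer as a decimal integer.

12811676189498936250

`length` follows `sample_rate` (8 bytes), so it starts at byte offset 8 and occupies 8 bytes.
Bytes at offsets 8..15: B1 CC 37 9D 7C 6A 0B BA.
Big-endian stores the most-significant byte at the lowest address.
The bytes are already most-significant first: 0xB1CC379D7C6A0BBA.
0xB1CC379D7C6A0BBA = 12811676189498936250.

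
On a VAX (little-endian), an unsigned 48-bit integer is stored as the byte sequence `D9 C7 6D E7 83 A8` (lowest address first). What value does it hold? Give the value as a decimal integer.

185284476913625

In little-endian order the low byte comes first in memory.
Reassemble most-significant byte first: A8 83 E7 6D C7 D9 → 0xA883E76DC7D9.
0xA883E76DC7D9 = 185284476913625.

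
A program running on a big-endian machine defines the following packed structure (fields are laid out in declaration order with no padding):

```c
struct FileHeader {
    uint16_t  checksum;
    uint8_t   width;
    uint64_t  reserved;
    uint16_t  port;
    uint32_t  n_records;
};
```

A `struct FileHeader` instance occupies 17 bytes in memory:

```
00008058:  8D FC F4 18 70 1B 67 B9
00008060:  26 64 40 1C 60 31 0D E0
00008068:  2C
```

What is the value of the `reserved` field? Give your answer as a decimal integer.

1760937586603746368

`reserved` follows `checksum` (2 B), `width` (1 B), so it starts at offset 2 + 1 = 3 and occupies 8 bytes.
Bytes at offsets 3..10: 18 70 1B 67 B9 26 64 40.
Big-endian: lowest address holds the most-significant byte.
The bytes are already most-significant first: 0x18701B67B9266440.
0x18701B67B9266440 = 1760937586603746368.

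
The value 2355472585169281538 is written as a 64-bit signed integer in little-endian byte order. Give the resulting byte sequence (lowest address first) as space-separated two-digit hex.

02 A2 2F 1D D6 51 B0 20

2355472585169281538 in hexadecimal, padded to 64 bits, is 0x20B051D61D2FA202.
Split into bytes (most-significant first): 20 B0 51 D6 1D 2F A2 02.
Little-endian: lowest address holds the least-significant byte.
So at ascending addresses the bytes are 02 A2 2F 1D D6 51 B0 20.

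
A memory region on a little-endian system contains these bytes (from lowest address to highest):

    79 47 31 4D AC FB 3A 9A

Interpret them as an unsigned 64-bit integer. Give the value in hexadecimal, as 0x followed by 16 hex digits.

0x9A3AFBAC4D314779

Little-endian stores the least-significant byte at the lowest address.
Reassemble most-significant byte first: 9A 3A FB AC 4D 31 47 79 → 0x9A3AFBAC4D314779.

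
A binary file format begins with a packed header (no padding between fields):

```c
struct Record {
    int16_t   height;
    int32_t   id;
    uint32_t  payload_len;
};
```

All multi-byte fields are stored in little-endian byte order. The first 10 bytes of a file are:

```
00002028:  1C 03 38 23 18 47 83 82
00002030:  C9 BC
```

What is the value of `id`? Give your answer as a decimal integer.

1192764216

`id` follows `height` (2 bytes), so it starts at byte offset 2 and occupies 4 bytes.
Bytes at offsets 2..5: 38 23 18 47.
In little-endian order the low byte comes first in memory.
Reassemble most-significant byte first: 47 18 23 38 → 0x47182338.
0x47182338 = 1192764216.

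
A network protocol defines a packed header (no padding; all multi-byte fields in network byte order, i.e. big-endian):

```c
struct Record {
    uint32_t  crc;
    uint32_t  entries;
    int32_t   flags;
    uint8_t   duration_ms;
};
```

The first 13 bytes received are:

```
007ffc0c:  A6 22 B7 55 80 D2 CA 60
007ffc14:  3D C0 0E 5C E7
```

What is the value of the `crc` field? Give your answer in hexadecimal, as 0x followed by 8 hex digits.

0xA622B755

`crc` is the first field, at byte offset 0, occupying 4 bytes.
Bytes at offsets 0..3: A6 22 B7 55.
Big-endian stores the most-significant byte at the lowest address.
The bytes are already most-significant first: 0xA622B755.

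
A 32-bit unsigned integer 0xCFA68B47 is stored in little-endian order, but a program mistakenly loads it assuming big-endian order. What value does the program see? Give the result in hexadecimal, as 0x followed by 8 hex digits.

0x478BA6CF

Stored little-endian, the bytes at ascending addresses are 47 8B A6 CF.
Read back as big-endian, the last byte is least significant, giving 0x478BA6CF.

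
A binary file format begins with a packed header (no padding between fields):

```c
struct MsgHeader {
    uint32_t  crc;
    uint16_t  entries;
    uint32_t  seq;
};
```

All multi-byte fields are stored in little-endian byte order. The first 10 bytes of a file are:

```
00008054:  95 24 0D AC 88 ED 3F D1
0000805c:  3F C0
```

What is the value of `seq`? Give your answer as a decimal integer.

`seq` follows `crc` (4 B), `entries` (2 B), so it starts at offset 4 + 2 = 6 and occupies 4 bytes.
Bytes at offsets 6..9: 3F D1 3F C0.
In little-endian order the low byte comes first in memory.
Reassemble most-significant byte first: C0 3F D1 3F → 0xC03FD13F.
0xC03FD13F = 3225407807.

3225407807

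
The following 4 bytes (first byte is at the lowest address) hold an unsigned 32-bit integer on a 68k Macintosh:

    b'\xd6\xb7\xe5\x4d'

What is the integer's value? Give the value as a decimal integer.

3602376013

In big-endian order the high byte comes first in memory.
The bytes are already most-significant first: 0xD6B7E54D.
0xD6B7E54D = 3602376013.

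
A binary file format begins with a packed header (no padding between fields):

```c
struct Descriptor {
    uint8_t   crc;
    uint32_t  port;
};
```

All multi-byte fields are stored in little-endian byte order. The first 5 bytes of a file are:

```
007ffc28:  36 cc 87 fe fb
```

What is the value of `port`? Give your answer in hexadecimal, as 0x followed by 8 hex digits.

`port` follows `crc` (1 byte), so it starts at byte offset 1 and occupies 4 bytes.
Bytes at offsets 1..4: CC 87 FE FB.
Little-endian: lowest address holds the least-significant byte.
Reassemble most-significant byte first: FB FE 87 CC → 0xFBFE87CC.

0xFBFE87CC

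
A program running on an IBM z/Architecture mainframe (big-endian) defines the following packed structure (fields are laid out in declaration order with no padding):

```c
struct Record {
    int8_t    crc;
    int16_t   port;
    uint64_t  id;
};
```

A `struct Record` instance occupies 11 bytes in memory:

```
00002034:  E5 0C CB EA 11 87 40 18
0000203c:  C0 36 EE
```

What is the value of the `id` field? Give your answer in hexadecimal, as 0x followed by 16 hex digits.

0xEA11874018C036EE

`id` follows `crc` (1 B), `port` (2 B), so it starts at offset 1 + 2 = 3 and occupies 8 bytes.
Bytes at offsets 3..10: EA 11 87 40 18 C0 36 EE.
Big-endian: lowest address holds the most-significant byte.
The bytes are already most-significant first: 0xEA11874018C036EE.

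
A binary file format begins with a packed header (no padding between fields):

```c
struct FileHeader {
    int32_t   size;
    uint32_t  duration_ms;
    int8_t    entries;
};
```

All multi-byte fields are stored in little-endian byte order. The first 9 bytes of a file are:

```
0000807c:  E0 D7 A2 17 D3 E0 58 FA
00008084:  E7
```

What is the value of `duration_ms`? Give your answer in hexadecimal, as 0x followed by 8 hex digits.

0xFA58E0D3

`duration_ms` follows `size` (4 bytes), so it starts at byte offset 4 and occupies 4 bytes.
Bytes at offsets 4..7: D3 E0 58 FA.
Little-endian stores the least-significant byte at the lowest address.
Reassemble most-significant byte first: FA 58 E0 D3 → 0xFA58E0D3.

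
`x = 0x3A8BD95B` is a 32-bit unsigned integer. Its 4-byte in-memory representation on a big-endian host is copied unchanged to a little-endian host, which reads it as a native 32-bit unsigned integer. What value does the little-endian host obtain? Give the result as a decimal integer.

Stored big-endian, the bytes at ascending addresses are 3A 8B D9 5B.
Read back as little-endian, the first byte is least significant, giving 0x5BD98B3A.
0x5BD98B3A = 1540983610.

1540983610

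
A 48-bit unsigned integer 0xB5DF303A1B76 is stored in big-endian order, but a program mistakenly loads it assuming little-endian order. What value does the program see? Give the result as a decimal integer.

Stored big-endian, the bytes at ascending addresses are B5 DF 30 3A 1B 76.
Read back as little-endian, the first byte is least significant, giving 0x761B3A30DFB5.
0x761B3A30DFB5 = 129859312476085.

129859312476085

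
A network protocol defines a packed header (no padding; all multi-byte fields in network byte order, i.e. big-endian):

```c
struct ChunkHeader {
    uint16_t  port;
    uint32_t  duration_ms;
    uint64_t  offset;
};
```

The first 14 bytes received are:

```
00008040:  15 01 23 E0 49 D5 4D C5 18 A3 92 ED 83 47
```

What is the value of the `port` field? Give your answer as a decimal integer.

`port` is the first field, at byte offset 0, occupying 2 bytes.
Bytes at offsets 0..1: 15 01.
Big-endian: lowest address holds the most-significant byte.
The bytes are already most-significant first: 0x1501.
0x1501 = 5377.

5377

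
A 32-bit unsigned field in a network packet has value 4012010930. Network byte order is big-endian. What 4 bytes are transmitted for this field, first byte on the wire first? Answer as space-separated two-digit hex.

EF 22 6D B2

4012010930 in hexadecimal, padded to 32 bits, is 0xEF226DB2.
Split into bytes (most-significant first): EF 22 6D B2.
Big-endian: lowest address holds the most-significant byte.
So the memory order matches the most-significant-first order: EF 22 6D B2.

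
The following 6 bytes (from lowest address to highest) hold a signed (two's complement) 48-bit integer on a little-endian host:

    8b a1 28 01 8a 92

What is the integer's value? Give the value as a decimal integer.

Little-endian stores the least-significant byte at the lowest address.
Reassemble most-significant byte first: 92 8A 01 28 A1 8B → 0x928A0128A18B.
Top bit is set, so as a signed 48-bit value this is 0x928A0128A18B − 2^48 = -120353554128501.

-120353554128501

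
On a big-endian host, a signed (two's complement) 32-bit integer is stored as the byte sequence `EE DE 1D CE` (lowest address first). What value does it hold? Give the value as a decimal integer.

Big-endian: lowest address holds the most-significant byte.
The bytes are already most-significant first: 0xEEDE1DCE.
Top bit is set, so as a signed 32-bit value this is 0xEEDE1DCE − 2^32 = -287433266.

-287433266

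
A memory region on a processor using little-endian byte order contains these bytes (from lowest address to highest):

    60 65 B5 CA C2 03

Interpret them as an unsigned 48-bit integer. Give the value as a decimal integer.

4135159424352

In little-endian order the low byte comes first in memory.
Reassemble most-significant byte first: 03 C2 CA B5 65 60 → 0x03C2CAB56560.
0x03C2CAB56560 = 4135159424352.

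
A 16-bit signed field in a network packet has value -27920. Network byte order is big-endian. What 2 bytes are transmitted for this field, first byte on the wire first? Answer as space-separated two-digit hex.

Two's complement of -27920 in 16 bits: 27920 = 0x6D10; invert → 0x92EF; add 1 → 0x92F0.
Split into bytes (most-significant first): 92 F0.
Big-endian stores the most-significant byte at the lowest address.
So the memory order matches the most-significant-first order: 92 F0.

92 F0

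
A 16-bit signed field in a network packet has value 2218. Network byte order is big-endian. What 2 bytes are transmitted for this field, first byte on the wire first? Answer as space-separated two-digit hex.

2218 in hexadecimal, padded to 16 bits, is 0x08AA.
Split into bytes (most-significant first): 08 AA.
Big-endian stores the most-significant byte at the lowest address.
So the memory order matches the most-significant-first order: 08 AA.

08 AA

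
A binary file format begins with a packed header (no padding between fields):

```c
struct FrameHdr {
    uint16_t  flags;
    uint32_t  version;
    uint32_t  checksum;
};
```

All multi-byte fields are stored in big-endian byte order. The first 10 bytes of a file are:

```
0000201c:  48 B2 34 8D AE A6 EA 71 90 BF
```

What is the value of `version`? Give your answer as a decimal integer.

881700518

`version` follows `flags` (2 bytes), so it starts at byte offset 2 and occupies 4 bytes.
Bytes at offsets 2..5: 34 8D AE A6.
Big-endian: lowest address holds the most-significant byte.
The bytes are already most-significant first: 0x348DAEA6.
0x348DAEA6 = 881700518.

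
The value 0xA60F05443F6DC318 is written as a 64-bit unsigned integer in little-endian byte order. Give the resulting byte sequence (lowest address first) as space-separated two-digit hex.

Split into bytes (most-significant first): A6 0F 05 44 3F 6D C3 18.
Little-endian stores the least-significant byte at the lowest address.
So at ascending addresses the bytes are 18 C3 6D 3F 44 05 0F A6.

18 C3 6D 3F 44 05 0F A6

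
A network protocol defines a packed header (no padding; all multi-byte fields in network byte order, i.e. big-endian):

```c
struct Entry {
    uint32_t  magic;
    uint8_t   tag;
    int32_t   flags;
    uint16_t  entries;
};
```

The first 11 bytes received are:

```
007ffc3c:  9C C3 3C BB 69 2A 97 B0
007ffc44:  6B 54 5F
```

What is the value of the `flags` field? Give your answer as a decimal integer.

714584171

`flags` follows `magic` (4 B), `tag` (1 B), so it starts at offset 4 + 1 = 5 and occupies 4 bytes.
Bytes at offsets 5..8: 2A 97 B0 6B.
Big-endian: lowest address holds the most-significant byte.
The bytes are already most-significant first: 0x2A97B06B.
0x2A97B06B = 714584171.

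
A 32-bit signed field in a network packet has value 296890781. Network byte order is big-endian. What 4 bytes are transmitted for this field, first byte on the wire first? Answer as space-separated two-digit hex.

11 B2 31 9D

296890781 in hexadecimal, padded to 32 bits, is 0x11B2319D.
Split into bytes (most-significant first): 11 B2 31 9D.
In big-endian order the high byte comes first in memory.
So the memory order matches the most-significant-first order: 11 B2 31 9D.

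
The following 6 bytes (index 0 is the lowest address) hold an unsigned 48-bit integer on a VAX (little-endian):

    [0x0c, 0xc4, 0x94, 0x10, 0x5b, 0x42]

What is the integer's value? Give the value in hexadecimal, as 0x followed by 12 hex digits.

Little-endian stores the least-significant byte at the lowest address.
Reassemble most-significant byte first: 42 5B 10 94 C4 0C → 0x425B1094C40C.

0x425B1094C40C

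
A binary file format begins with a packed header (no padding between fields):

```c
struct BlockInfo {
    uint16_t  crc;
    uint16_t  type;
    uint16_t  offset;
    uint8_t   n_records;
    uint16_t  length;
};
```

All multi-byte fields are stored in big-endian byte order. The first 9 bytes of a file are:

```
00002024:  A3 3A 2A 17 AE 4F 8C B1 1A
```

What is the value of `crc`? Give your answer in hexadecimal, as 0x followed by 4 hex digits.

0xA33A

`crc` is the first field, at byte offset 0, occupying 2 bytes.
Bytes at offsets 0..1: A3 3A.
Big-endian: lowest address holds the most-significant byte.
The bytes are already most-significant first: 0xA33A.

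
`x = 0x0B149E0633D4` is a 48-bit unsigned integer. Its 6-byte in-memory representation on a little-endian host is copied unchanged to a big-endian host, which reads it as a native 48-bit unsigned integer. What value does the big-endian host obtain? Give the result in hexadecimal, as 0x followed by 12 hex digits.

0xD433069E140B

Stored little-endian, the bytes at ascending addresses are D4 33 06 9E 14 0B.
Read back as big-endian, the last byte is least significant, giving 0xD433069E140B.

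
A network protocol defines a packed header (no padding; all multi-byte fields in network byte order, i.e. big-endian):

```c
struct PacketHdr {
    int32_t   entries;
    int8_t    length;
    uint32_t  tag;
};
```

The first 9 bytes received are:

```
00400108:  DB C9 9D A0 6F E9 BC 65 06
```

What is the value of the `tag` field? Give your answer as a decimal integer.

`tag` follows `entries` (4 B), `length` (1 B), so it starts at offset 4 + 1 = 5 and occupies 4 bytes.
Bytes at offsets 5..8: E9 BC 65 06.
In big-endian order the high byte comes first in memory.
The bytes are already most-significant first: 0xE9BC6506.
0xE9BC6506 = 3921437958.

3921437958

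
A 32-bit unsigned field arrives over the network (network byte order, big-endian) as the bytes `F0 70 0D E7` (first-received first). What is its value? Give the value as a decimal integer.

4033875431

Big-endian: lowest address holds the most-significant byte.
The bytes are already most-significant first: 0xF0700DE7.
0xF0700DE7 = 4033875431.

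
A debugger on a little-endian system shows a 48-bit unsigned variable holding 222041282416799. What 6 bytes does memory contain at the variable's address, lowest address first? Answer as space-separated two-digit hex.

9F 90 C3 03 F2 C9

222041282416799 in hexadecimal, padded to 48 bits, is 0xC9F203C3909F.
Split into bytes (most-significant first): C9 F2 03 C3 90 9F.
Little-endian stores the least-significant byte at the lowest address.
So at ascending addresses the bytes are 9F 90 C3 03 F2 C9.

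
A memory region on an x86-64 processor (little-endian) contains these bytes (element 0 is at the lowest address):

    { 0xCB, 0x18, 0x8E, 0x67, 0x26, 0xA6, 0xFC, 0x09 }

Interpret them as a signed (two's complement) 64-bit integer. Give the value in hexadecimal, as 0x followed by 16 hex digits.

Little-endian: lowest address holds the least-significant byte.
Reassemble most-significant byte first: 09 FC A6 26 67 8E 18 CB → 0x09FCA626678E18CB.

0x09FCA626678E18CB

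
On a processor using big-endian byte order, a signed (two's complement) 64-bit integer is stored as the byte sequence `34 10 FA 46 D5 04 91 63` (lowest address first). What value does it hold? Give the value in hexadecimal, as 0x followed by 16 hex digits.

Big-endian: lowest address holds the most-significant byte.
The bytes are already most-significant first: 0x3410FA46D5049163.

0x3410FA46D5049163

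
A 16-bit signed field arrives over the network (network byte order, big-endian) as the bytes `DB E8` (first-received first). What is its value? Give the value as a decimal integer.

In big-endian order the high byte comes first in memory.
The bytes are already most-significant first: 0xDBE8.
Top bit is set, so as a signed 16-bit value this is 0xDBE8 − 2^16 = -9240.

-9240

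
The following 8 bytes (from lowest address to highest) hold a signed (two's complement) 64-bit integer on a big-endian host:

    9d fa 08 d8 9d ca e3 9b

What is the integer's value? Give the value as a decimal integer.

-7063323339123924069

In big-endian order the high byte comes first in memory.
The bytes are already most-significant first: 0x9DFA08D89DCAE39B.
Top bit is set, so as a signed 64-bit value this is 0x9DFA08D89DCAE39B − 2^64 = -7063323339123924069.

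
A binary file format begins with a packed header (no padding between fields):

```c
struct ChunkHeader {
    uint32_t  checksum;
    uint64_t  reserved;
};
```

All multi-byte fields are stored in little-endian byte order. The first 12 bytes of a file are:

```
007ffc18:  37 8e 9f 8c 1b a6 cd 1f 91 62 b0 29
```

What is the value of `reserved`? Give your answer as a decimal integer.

`reserved` follows `checksum` (4 bytes), so it starts at byte offset 4 and occupies 8 bytes.
Bytes at offsets 4..11: 1B A6 CD 1F 91 62 B0 29.
Little-endian stores the least-significant byte at the lowest address.
Reassemble most-significant byte first: 29 B0 62 91 1F CD A6 1B → 0x29B062911FCDA61B.
0x29B062911FCDA61B = 3004009326899471899.

3004009326899471899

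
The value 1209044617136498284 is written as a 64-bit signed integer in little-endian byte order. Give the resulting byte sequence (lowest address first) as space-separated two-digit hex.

6C E6 04 6A AC 63 C7 10

1209044617136498284 in hexadecimal, padded to 64 bits, is 0x10C763AC6A04E66C.
Split into bytes (most-significant first): 10 C7 63 AC 6A 04 E6 6C.
Little-endian stores the least-significant byte at the lowest address.
So at ascending addresses the bytes are 6C E6 04 6A AC 63 C7 10.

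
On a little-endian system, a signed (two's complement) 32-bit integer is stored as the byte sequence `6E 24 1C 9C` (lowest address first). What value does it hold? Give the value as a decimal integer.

-1675877266

Little-endian: lowest address holds the least-significant byte.
Reassemble most-significant byte first: 9C 1C 24 6E → 0x9C1C246E.
Top bit is set, so as a signed 32-bit value this is 0x9C1C246E − 2^32 = -1675877266.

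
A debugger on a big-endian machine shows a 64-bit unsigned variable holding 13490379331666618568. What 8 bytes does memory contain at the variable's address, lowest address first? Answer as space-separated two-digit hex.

BB 37 74 86 ED 42 A8 C8

13490379331666618568 in hexadecimal, padded to 64 bits, is 0xBB377486ED42A8C8.
Split into bytes (most-significant first): BB 37 74 86 ED 42 A8 C8.
Big-endian: lowest address holds the most-significant byte.
So the memory order matches the most-significant-first order: BB 37 74 86 ED 42 A8 C8.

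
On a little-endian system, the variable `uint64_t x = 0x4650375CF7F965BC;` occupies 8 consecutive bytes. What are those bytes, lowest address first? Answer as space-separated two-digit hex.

BC 65 F9 F7 5C 37 50 46

Split into bytes (most-significant first): 46 50 37 5C F7 F9 65 BC.
Little-endian stores the least-significant byte at the lowest address.
So at ascending addresses the bytes are BC 65 F9 F7 5C 37 50 46.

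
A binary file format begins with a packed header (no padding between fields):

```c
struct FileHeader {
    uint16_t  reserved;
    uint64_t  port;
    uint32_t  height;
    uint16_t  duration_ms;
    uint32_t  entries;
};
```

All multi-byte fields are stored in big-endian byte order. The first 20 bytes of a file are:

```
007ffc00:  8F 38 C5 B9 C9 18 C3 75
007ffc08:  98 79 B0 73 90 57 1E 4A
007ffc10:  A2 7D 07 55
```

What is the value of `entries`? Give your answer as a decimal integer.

2726102869

`entries` follows `reserved` (2 B), `port` (8 B), `height` (4 B), `duration_ms` (2 B), so it starts at offset 2 + 8 + 4 + 2 = 16 and occupies 4 bytes.
Bytes at offsets 16..19: A2 7D 07 55.
In big-endian order the high byte comes first in memory.
The bytes are already most-significant first: 0xA27D0755.
0xA27D0755 = 2726102869.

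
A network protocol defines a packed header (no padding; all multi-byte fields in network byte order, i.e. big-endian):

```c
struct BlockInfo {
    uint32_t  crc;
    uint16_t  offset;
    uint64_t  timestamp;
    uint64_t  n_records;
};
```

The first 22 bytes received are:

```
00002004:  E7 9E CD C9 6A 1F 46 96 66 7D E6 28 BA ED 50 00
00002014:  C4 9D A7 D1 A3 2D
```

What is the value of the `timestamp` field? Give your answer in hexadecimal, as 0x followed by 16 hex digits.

`timestamp` follows `crc` (4 B), `offset` (2 B), so it starts at offset 4 + 2 = 6 and occupies 8 bytes.
Bytes at offsets 6..13: 46 96 66 7D E6 28 BA ED.
Big-endian: lowest address holds the most-significant byte.
The bytes are already most-significant first: 0x4696667DE628BAED.

0x4696667DE628BAED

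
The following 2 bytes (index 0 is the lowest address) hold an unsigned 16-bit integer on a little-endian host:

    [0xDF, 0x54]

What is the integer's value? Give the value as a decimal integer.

Little-endian: lowest address holds the least-significant byte.
Reassemble most-significant byte first: 54 DF → 0x54DF.
0x54DF = 21727.

21727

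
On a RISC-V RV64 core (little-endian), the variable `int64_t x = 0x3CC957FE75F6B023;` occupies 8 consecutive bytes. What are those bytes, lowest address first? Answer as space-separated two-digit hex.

Split into bytes (most-significant first): 3C C9 57 FE 75 F6 B0 23.
Little-endian: lowest address holds the least-significant byte.
So at ascending addresses the bytes are 23 B0 F6 75 FE 57 C9 3C.

23 B0 F6 75 FE 57 C9 3C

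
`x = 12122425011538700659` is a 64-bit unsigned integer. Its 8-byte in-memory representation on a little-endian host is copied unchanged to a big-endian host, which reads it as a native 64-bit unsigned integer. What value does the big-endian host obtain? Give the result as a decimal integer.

8298184770706291624

12122425011538700659 in 64-bit hexadecimal is 0xA83B815215132973.
Stored little-endian, the bytes at ascending addresses are 73 29 13 15 52 81 3B A8.
Read back as big-endian, the last byte is least significant, giving 0x7329131552813BA8.
0x7329131552813BA8 = 8298184770706291624.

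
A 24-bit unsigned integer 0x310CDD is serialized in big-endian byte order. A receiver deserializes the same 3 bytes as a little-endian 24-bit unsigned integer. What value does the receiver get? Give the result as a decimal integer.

Stored big-endian, the bytes at ascending addresses are 31 0C DD.
Read back as little-endian, the first byte is least significant, giving 0xDD0C31.
0xDD0C31 = 14486577.

14486577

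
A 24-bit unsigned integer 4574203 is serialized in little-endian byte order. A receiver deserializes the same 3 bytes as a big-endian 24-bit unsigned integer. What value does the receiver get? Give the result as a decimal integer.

4574203 in 24-bit hexadecimal is 0x45CBFB.
Stored little-endian, the bytes at ascending addresses are FB CB 45.
Read back as big-endian, the last byte is least significant, giving 0xFBCB45.
0xFBCB45 = 16501573.

16501573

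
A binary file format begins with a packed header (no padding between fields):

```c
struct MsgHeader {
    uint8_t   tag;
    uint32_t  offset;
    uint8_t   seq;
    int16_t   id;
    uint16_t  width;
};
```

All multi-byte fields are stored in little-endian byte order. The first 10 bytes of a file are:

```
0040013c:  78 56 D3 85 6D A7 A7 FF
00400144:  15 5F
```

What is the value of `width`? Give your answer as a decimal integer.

`width` follows `tag` (1 B), `offset` (4 B), `seq` (1 B), `id` (2 B), so it starts at offset 1 + 4 + 1 + 2 = 8 and occupies 2 bytes.
Bytes at offsets 8..9: 15 5F.
In little-endian order the low byte comes first in memory.
Reassemble most-significant byte first: 5F 15 → 0x5F15.
0x5F15 = 24341.

24341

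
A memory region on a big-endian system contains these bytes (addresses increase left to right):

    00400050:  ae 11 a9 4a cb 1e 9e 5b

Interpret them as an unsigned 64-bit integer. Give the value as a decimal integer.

12542992575903997531

Big-endian stores the most-significant byte at the lowest address.
The bytes are already most-significant first: 0xAE11A94ACB1E9E5B.
0xAE11A94ACB1E9E5B = 12542992575903997531.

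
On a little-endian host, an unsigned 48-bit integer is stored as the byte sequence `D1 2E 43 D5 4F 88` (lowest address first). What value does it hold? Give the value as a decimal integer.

Little-endian stores the least-significant byte at the lowest address.
Reassemble most-significant byte first: 88 4F D5 43 2E D1 → 0x884FD5432ED1.
0x884FD5432ED1 = 149876461743825.

149876461743825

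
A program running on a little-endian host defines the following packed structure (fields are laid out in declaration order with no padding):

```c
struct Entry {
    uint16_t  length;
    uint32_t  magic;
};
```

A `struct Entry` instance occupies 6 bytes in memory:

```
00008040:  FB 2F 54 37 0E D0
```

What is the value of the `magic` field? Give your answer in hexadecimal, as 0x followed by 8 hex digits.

0xD00E3754

`magic` follows `length` (2 bytes), so it starts at byte offset 2 and occupies 4 bytes.
Bytes at offsets 2..5: 54 37 0E D0.
Little-endian: lowest address holds the least-significant byte.
Reassemble most-significant byte first: D0 0E 37 54 → 0xD00E3754.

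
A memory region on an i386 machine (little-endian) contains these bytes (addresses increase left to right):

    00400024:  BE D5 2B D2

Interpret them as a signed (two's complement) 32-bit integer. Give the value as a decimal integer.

Little-endian: lowest address holds the least-significant byte.
Reassemble most-significant byte first: D2 2B D5 BE → 0xD22BD5BE.
Top bit is set, so as a signed 32-bit value this is 0xD22BD5BE − 2^32 = -768879170.

-768879170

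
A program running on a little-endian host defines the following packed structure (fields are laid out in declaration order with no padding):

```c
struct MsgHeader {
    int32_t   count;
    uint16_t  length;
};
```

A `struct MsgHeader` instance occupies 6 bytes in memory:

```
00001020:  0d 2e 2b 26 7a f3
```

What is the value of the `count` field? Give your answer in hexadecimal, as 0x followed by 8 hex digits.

0x262B2E0D

`count` is the first field, at byte offset 0, occupying 4 bytes.
Bytes at offsets 0..3: 0D 2E 2B 26.
In little-endian order the low byte comes first in memory.
Reassemble most-significant byte first: 26 2B 2E 0D → 0x262B2E0D.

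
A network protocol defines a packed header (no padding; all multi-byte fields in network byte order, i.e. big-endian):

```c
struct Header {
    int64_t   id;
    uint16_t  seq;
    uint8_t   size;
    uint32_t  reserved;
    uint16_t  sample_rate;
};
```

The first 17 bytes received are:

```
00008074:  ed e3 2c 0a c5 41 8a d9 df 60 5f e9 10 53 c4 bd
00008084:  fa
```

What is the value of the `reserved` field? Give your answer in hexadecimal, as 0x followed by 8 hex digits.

0xE91053C4

`reserved` follows `id` (8 B), `seq` (2 B), `size` (1 B), so it starts at offset 8 + 2 + 1 = 11 and occupies 4 bytes.
Bytes at offsets 11..14: E9 10 53 C4.
Big-endian stores the most-significant byte at the lowest address.
The bytes are already most-significant first: 0xE91053C4.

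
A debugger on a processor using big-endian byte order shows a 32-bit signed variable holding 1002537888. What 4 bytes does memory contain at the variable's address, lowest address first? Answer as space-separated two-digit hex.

1002537888 in hexadecimal, padded to 32 bits, is 0x3BC183A0.
Split into bytes (most-significant first): 3B C1 83 A0.
Big-endian: lowest address holds the most-significant byte.
So the memory order matches the most-significant-first order: 3B C1 83 A0.

3B C1 83 A0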